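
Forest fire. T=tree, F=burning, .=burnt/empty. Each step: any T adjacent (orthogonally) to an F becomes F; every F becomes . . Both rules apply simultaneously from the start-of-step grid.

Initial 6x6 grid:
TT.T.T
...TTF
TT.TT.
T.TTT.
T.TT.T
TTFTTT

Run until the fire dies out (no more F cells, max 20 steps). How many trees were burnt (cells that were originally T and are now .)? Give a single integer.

Answer: 21

Derivation:
Step 1: +5 fires, +2 burnt (F count now 5)
Step 2: +6 fires, +5 burnt (F count now 6)
Step 3: +6 fires, +6 burnt (F count now 6)
Step 4: +2 fires, +6 burnt (F count now 2)
Step 5: +1 fires, +2 burnt (F count now 1)
Step 6: +1 fires, +1 burnt (F count now 1)
Step 7: +0 fires, +1 burnt (F count now 0)
Fire out after step 7
Initially T: 23, now '.': 34
Total burnt (originally-T cells now '.'): 21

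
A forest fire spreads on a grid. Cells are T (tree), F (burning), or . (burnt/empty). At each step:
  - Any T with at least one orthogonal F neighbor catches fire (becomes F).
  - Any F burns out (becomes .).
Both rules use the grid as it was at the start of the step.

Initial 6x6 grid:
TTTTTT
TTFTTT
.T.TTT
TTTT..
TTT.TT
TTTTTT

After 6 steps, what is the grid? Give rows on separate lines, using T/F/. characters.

Step 1: 3 trees catch fire, 1 burn out
  TTFTTT
  TF.FTT
  .T.TTT
  TTTT..
  TTT.TT
  TTTTTT
Step 2: 6 trees catch fire, 3 burn out
  TF.FTT
  F...FT
  .F.FTT
  TTTT..
  TTT.TT
  TTTTTT
Step 3: 6 trees catch fire, 6 burn out
  F...FT
  .....F
  ....FT
  TFTF..
  TTT.TT
  TTTTTT
Step 4: 5 trees catch fire, 6 burn out
  .....F
  ......
  .....F
  F.F...
  TFT.TT
  TTTTTT
Step 5: 3 trees catch fire, 5 burn out
  ......
  ......
  ......
  ......
  F.F.TT
  TFTTTT
Step 6: 2 trees catch fire, 3 burn out
  ......
  ......
  ......
  ......
  ....TT
  F.FTTT

......
......
......
......
....TT
F.FTTT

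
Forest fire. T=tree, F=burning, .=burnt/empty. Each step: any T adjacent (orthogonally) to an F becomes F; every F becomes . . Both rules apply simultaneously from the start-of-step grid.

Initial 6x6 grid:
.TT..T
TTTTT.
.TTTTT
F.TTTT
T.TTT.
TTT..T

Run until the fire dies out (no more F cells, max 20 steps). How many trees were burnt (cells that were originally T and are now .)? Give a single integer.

Step 1: +1 fires, +1 burnt (F count now 1)
Step 2: +1 fires, +1 burnt (F count now 1)
Step 3: +1 fires, +1 burnt (F count now 1)
Step 4: +1 fires, +1 burnt (F count now 1)
Step 5: +1 fires, +1 burnt (F count now 1)
Step 6: +2 fires, +1 burnt (F count now 2)
Step 7: +3 fires, +2 burnt (F count now 3)
Step 8: +4 fires, +3 burnt (F count now 4)
Step 9: +5 fires, +4 burnt (F count now 5)
Step 10: +4 fires, +5 burnt (F count now 4)
Step 11: +0 fires, +4 burnt (F count now 0)
Fire out after step 11
Initially T: 25, now '.': 34
Total burnt (originally-T cells now '.'): 23

Answer: 23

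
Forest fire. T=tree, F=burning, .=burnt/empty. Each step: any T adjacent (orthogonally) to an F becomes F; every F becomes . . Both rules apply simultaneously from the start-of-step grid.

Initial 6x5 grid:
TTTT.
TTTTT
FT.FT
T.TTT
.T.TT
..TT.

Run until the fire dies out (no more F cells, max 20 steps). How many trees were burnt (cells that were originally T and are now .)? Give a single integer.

Answer: 19

Derivation:
Step 1: +6 fires, +2 burnt (F count now 6)
Step 2: +8 fires, +6 burnt (F count now 8)
Step 3: +4 fires, +8 burnt (F count now 4)
Step 4: +1 fires, +4 burnt (F count now 1)
Step 5: +0 fires, +1 burnt (F count now 0)
Fire out after step 5
Initially T: 20, now '.': 29
Total burnt (originally-T cells now '.'): 19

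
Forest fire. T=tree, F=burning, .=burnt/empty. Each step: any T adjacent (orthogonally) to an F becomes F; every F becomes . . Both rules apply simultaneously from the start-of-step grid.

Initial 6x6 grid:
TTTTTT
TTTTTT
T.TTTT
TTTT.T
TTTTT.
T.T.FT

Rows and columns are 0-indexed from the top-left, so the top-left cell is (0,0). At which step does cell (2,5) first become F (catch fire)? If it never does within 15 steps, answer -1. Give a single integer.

Step 1: cell (2,5)='T' (+2 fires, +1 burnt)
Step 2: cell (2,5)='T' (+1 fires, +2 burnt)
Step 3: cell (2,5)='T' (+2 fires, +1 burnt)
Step 4: cell (2,5)='T' (+4 fires, +2 burnt)
Step 5: cell (2,5)='T' (+5 fires, +4 burnt)
Step 6: cell (2,5)='F' (+6 fires, +5 burnt)
  -> target ignites at step 6
Step 7: cell (2,5)='.' (+6 fires, +6 burnt)
Step 8: cell (2,5)='.' (+3 fires, +6 burnt)
Step 9: cell (2,5)='.' (+1 fires, +3 burnt)
Step 10: cell (2,5)='.' (+0 fires, +1 burnt)
  fire out at step 10

6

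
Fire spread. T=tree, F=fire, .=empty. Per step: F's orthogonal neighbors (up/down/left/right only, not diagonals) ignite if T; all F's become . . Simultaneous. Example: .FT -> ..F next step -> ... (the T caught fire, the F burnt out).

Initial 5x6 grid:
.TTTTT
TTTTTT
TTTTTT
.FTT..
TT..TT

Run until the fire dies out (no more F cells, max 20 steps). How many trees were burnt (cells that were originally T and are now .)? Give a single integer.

Answer: 21

Derivation:
Step 1: +3 fires, +1 burnt (F count now 3)
Step 2: +5 fires, +3 burnt (F count now 5)
Step 3: +4 fires, +5 burnt (F count now 4)
Step 4: +3 fires, +4 burnt (F count now 3)
Step 5: +3 fires, +3 burnt (F count now 3)
Step 6: +2 fires, +3 burnt (F count now 2)
Step 7: +1 fires, +2 burnt (F count now 1)
Step 8: +0 fires, +1 burnt (F count now 0)
Fire out after step 8
Initially T: 23, now '.': 28
Total burnt (originally-T cells now '.'): 21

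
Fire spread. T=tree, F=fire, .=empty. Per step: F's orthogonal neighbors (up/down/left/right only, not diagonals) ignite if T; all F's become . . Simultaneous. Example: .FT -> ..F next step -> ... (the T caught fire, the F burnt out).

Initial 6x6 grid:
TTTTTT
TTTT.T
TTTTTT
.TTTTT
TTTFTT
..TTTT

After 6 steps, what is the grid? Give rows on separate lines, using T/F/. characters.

Step 1: 4 trees catch fire, 1 burn out
  TTTTTT
  TTTT.T
  TTTTTT
  .TTFTT
  TTF.FT
  ..TFTT
Step 2: 7 trees catch fire, 4 burn out
  TTTTTT
  TTTT.T
  TTTFTT
  .TF.FT
  TF...F
  ..F.FT
Step 3: 7 trees catch fire, 7 burn out
  TTTTTT
  TTTF.T
  TTF.FT
  .F...F
  F.....
  .....F
Step 4: 4 trees catch fire, 7 burn out
  TTTFTT
  TTF..T
  TF...F
  ......
  ......
  ......
Step 5: 5 trees catch fire, 4 burn out
  TTF.FT
  TF...F
  F.....
  ......
  ......
  ......
Step 6: 3 trees catch fire, 5 burn out
  TF...F
  F.....
  ......
  ......
  ......
  ......

TF...F
F.....
......
......
......
......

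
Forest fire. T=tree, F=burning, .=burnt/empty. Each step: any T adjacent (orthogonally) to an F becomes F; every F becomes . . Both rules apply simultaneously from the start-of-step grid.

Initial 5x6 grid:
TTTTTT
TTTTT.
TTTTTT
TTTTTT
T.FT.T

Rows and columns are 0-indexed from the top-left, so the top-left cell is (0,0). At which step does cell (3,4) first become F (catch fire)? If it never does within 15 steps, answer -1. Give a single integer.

Step 1: cell (3,4)='T' (+2 fires, +1 burnt)
Step 2: cell (3,4)='T' (+3 fires, +2 burnt)
Step 3: cell (3,4)='F' (+5 fires, +3 burnt)
  -> target ignites at step 3
Step 4: cell (3,4)='.' (+7 fires, +5 burnt)
Step 5: cell (3,4)='.' (+6 fires, +7 burnt)
Step 6: cell (3,4)='.' (+2 fires, +6 burnt)
Step 7: cell (3,4)='.' (+1 fires, +2 burnt)
Step 8: cell (3,4)='.' (+0 fires, +1 burnt)
  fire out at step 8

3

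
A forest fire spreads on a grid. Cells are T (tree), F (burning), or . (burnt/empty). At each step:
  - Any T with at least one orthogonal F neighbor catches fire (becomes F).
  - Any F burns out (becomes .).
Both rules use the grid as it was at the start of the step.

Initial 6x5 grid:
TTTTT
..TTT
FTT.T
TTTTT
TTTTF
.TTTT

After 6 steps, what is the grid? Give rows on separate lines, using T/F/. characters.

Step 1: 5 trees catch fire, 2 burn out
  TTTTT
  ..TTT
  .FT.T
  FTTTF
  TTTF.
  .TTTF
Step 2: 7 trees catch fire, 5 burn out
  TTTTT
  ..TTT
  ..F.F
  .FTF.
  FTF..
  .TTF.
Step 3: 5 trees catch fire, 7 burn out
  TTTTT
  ..FTF
  .....
  ..F..
  .F...
  .TF..
Step 4: 4 trees catch fire, 5 burn out
  TTFTF
  ...F.
  .....
  .....
  .....
  .F...
Step 5: 2 trees catch fire, 4 burn out
  TF.F.
  .....
  .....
  .....
  .....
  .....
Step 6: 1 trees catch fire, 2 burn out
  F....
  .....
  .....
  .....
  .....
  .....

F....
.....
.....
.....
.....
.....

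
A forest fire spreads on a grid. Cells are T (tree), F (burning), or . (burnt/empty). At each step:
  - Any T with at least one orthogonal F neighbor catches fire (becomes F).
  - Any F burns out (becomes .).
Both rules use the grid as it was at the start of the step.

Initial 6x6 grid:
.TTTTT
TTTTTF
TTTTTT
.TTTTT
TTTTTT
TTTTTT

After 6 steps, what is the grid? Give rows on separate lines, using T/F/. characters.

Step 1: 3 trees catch fire, 1 burn out
  .TTTTF
  TTTTF.
  TTTTTF
  .TTTTT
  TTTTTT
  TTTTTT
Step 2: 4 trees catch fire, 3 burn out
  .TTTF.
  TTTF..
  TTTTF.
  .TTTTF
  TTTTTT
  TTTTTT
Step 3: 5 trees catch fire, 4 burn out
  .TTF..
  TTF...
  TTTF..
  .TTTF.
  TTTTTF
  TTTTTT
Step 4: 6 trees catch fire, 5 burn out
  .TF...
  TF....
  TTF...
  .TTF..
  TTTTF.
  TTTTTF
Step 5: 6 trees catch fire, 6 burn out
  .F....
  F.....
  TF....
  .TF...
  TTTF..
  TTTTF.
Step 6: 4 trees catch fire, 6 burn out
  ......
  ......
  F.....
  .F....
  TTF...
  TTTF..

......
......
F.....
.F....
TTF...
TTTF..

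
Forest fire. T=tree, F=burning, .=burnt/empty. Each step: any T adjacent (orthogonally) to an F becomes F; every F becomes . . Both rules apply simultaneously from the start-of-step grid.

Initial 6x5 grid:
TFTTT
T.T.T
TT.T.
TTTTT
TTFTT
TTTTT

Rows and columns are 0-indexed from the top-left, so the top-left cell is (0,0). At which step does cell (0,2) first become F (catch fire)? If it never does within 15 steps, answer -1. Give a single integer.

Step 1: cell (0,2)='F' (+6 fires, +2 burnt)
  -> target ignites at step 1
Step 2: cell (0,2)='.' (+9 fires, +6 burnt)
Step 3: cell (0,2)='.' (+8 fires, +9 burnt)
Step 4: cell (0,2)='.' (+1 fires, +8 burnt)
Step 5: cell (0,2)='.' (+0 fires, +1 burnt)
  fire out at step 5

1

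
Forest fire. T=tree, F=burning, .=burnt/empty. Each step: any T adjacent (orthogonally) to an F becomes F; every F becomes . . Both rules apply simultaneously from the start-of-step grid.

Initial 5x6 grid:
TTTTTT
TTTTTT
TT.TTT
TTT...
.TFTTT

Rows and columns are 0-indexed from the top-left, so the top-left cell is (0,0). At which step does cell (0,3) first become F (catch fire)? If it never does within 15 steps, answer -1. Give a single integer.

Step 1: cell (0,3)='T' (+3 fires, +1 burnt)
Step 2: cell (0,3)='T' (+2 fires, +3 burnt)
Step 3: cell (0,3)='T' (+3 fires, +2 burnt)
Step 4: cell (0,3)='T' (+2 fires, +3 burnt)
Step 5: cell (0,3)='T' (+3 fires, +2 burnt)
Step 6: cell (0,3)='T' (+3 fires, +3 burnt)
Step 7: cell (0,3)='F' (+3 fires, +3 burnt)
  -> target ignites at step 7
Step 8: cell (0,3)='.' (+3 fires, +3 burnt)
Step 9: cell (0,3)='.' (+2 fires, +3 burnt)
Step 10: cell (0,3)='.' (+0 fires, +2 burnt)
  fire out at step 10

7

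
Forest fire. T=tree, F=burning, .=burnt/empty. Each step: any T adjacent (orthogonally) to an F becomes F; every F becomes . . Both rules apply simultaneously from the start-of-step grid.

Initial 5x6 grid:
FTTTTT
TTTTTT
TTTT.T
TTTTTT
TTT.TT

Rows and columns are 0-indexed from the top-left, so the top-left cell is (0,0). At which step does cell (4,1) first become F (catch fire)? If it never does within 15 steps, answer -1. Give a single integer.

Step 1: cell (4,1)='T' (+2 fires, +1 burnt)
Step 2: cell (4,1)='T' (+3 fires, +2 burnt)
Step 3: cell (4,1)='T' (+4 fires, +3 burnt)
Step 4: cell (4,1)='T' (+5 fires, +4 burnt)
Step 5: cell (4,1)='F' (+5 fires, +5 burnt)
  -> target ignites at step 5
Step 6: cell (4,1)='.' (+3 fires, +5 burnt)
Step 7: cell (4,1)='.' (+2 fires, +3 burnt)
Step 8: cell (4,1)='.' (+2 fires, +2 burnt)
Step 9: cell (4,1)='.' (+1 fires, +2 burnt)
Step 10: cell (4,1)='.' (+0 fires, +1 burnt)
  fire out at step 10

5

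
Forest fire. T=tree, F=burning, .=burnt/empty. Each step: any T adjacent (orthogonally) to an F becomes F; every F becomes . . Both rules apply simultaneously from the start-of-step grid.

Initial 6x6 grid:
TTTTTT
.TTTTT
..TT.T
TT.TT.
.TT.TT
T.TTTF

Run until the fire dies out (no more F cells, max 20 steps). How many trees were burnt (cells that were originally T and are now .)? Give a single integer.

Answer: 25

Derivation:
Step 1: +2 fires, +1 burnt (F count now 2)
Step 2: +2 fires, +2 burnt (F count now 2)
Step 3: +2 fires, +2 burnt (F count now 2)
Step 4: +2 fires, +2 burnt (F count now 2)
Step 5: +2 fires, +2 burnt (F count now 2)
Step 6: +3 fires, +2 burnt (F count now 3)
Step 7: +4 fires, +3 burnt (F count now 4)
Step 8: +4 fires, +4 burnt (F count now 4)
Step 9: +3 fires, +4 burnt (F count now 3)
Step 10: +1 fires, +3 burnt (F count now 1)
Step 11: +0 fires, +1 burnt (F count now 0)
Fire out after step 11
Initially T: 26, now '.': 35
Total burnt (originally-T cells now '.'): 25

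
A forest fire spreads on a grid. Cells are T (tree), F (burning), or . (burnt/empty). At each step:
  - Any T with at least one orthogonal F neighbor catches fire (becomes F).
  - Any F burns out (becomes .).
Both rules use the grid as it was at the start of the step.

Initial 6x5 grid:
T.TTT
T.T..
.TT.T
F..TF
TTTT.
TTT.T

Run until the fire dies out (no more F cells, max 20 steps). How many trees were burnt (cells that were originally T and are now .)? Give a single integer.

Step 1: +3 fires, +2 burnt (F count now 3)
Step 2: +3 fires, +3 burnt (F count now 3)
Step 3: +2 fires, +3 burnt (F count now 2)
Step 4: +1 fires, +2 burnt (F count now 1)
Step 5: +0 fires, +1 burnt (F count now 0)
Fire out after step 5
Initially T: 18, now '.': 21
Total burnt (originally-T cells now '.'): 9

Answer: 9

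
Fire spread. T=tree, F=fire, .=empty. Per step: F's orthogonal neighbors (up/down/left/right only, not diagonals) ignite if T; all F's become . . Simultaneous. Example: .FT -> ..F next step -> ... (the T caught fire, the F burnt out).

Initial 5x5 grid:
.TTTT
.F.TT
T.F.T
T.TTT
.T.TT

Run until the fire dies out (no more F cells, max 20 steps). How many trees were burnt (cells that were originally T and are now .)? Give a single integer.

Step 1: +2 fires, +2 burnt (F count now 2)
Step 2: +2 fires, +2 burnt (F count now 2)
Step 3: +3 fires, +2 burnt (F count now 3)
Step 4: +4 fires, +3 burnt (F count now 4)
Step 5: +1 fires, +4 burnt (F count now 1)
Step 6: +0 fires, +1 burnt (F count now 0)
Fire out after step 6
Initially T: 15, now '.': 22
Total burnt (originally-T cells now '.'): 12

Answer: 12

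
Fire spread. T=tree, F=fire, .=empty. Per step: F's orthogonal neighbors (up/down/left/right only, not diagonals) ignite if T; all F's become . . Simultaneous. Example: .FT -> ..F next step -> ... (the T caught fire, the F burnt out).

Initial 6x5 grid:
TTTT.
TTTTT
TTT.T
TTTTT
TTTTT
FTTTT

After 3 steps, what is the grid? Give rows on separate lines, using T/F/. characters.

Step 1: 2 trees catch fire, 1 burn out
  TTTT.
  TTTTT
  TTT.T
  TTTTT
  FTTTT
  .FTTT
Step 2: 3 trees catch fire, 2 burn out
  TTTT.
  TTTTT
  TTT.T
  FTTTT
  .FTTT
  ..FTT
Step 3: 4 trees catch fire, 3 burn out
  TTTT.
  TTTTT
  FTT.T
  .FTTT
  ..FTT
  ...FT

TTTT.
TTTTT
FTT.T
.FTTT
..FTT
...FT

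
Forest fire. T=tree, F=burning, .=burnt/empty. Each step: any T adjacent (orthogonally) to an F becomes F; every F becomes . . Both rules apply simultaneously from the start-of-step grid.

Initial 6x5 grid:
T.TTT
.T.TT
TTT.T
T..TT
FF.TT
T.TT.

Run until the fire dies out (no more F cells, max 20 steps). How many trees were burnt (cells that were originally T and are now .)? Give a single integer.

Step 1: +2 fires, +2 burnt (F count now 2)
Step 2: +1 fires, +2 burnt (F count now 1)
Step 3: +1 fires, +1 burnt (F count now 1)
Step 4: +2 fires, +1 burnt (F count now 2)
Step 5: +0 fires, +2 burnt (F count now 0)
Fire out after step 5
Initially T: 19, now '.': 17
Total burnt (originally-T cells now '.'): 6

Answer: 6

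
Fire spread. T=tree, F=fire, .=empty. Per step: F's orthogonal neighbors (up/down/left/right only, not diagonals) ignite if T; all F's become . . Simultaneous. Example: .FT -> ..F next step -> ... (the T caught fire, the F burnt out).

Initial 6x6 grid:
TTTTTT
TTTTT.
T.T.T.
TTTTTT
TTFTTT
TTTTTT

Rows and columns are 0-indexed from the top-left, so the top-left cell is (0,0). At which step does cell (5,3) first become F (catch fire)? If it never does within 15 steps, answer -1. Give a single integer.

Step 1: cell (5,3)='T' (+4 fires, +1 burnt)
Step 2: cell (5,3)='F' (+7 fires, +4 burnt)
  -> target ignites at step 2
Step 3: cell (5,3)='.' (+6 fires, +7 burnt)
Step 4: cell (5,3)='.' (+7 fires, +6 burnt)
Step 5: cell (5,3)='.' (+4 fires, +7 burnt)
Step 6: cell (5,3)='.' (+2 fires, +4 burnt)
Step 7: cell (5,3)='.' (+1 fires, +2 burnt)
Step 8: cell (5,3)='.' (+0 fires, +1 burnt)
  fire out at step 8

2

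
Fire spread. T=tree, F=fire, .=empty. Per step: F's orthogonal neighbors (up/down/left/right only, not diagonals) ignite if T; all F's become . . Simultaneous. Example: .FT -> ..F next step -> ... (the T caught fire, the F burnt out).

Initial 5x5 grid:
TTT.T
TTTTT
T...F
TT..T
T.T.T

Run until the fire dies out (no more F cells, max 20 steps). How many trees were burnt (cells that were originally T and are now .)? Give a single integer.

Step 1: +2 fires, +1 burnt (F count now 2)
Step 2: +3 fires, +2 burnt (F count now 3)
Step 3: +1 fires, +3 burnt (F count now 1)
Step 4: +2 fires, +1 burnt (F count now 2)
Step 5: +2 fires, +2 burnt (F count now 2)
Step 6: +2 fires, +2 burnt (F count now 2)
Step 7: +1 fires, +2 burnt (F count now 1)
Step 8: +2 fires, +1 burnt (F count now 2)
Step 9: +0 fires, +2 burnt (F count now 0)
Fire out after step 9
Initially T: 16, now '.': 24
Total burnt (originally-T cells now '.'): 15

Answer: 15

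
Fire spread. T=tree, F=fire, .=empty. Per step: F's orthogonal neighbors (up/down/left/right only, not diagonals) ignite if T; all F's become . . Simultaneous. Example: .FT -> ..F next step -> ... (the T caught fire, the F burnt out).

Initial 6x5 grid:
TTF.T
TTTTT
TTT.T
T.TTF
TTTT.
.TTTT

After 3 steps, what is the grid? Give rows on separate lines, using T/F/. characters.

Step 1: 4 trees catch fire, 2 burn out
  TF..T
  TTFTT
  TTT.F
  T.TF.
  TTTT.
  .TTTT
Step 2: 7 trees catch fire, 4 burn out
  F...T
  TF.FF
  TTF..
  T.F..
  TTTF.
  .TTTT
Step 3: 5 trees catch fire, 7 burn out
  ....F
  F....
  TF...
  T....
  TTF..
  .TTFT

....F
F....
TF...
T....
TTF..
.TTFT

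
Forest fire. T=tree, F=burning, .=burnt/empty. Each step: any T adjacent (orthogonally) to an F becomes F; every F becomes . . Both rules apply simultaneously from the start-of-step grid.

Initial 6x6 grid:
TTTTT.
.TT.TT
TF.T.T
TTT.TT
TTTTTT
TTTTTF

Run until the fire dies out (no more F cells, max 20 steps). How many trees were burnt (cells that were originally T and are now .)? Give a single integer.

Answer: 27

Derivation:
Step 1: +5 fires, +2 burnt (F count now 5)
Step 2: +8 fires, +5 burnt (F count now 8)
Step 3: +9 fires, +8 burnt (F count now 9)
Step 4: +3 fires, +9 burnt (F count now 3)
Step 5: +2 fires, +3 burnt (F count now 2)
Step 6: +0 fires, +2 burnt (F count now 0)
Fire out after step 6
Initially T: 28, now '.': 35
Total burnt (originally-T cells now '.'): 27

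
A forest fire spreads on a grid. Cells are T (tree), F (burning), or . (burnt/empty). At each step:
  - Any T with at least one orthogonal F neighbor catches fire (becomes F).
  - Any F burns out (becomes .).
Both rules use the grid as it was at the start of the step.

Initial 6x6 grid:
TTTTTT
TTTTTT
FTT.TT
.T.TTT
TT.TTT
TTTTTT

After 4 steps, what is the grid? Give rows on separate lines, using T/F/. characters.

Step 1: 2 trees catch fire, 1 burn out
  TTTTTT
  FTTTTT
  .FT.TT
  .T.TTT
  TT.TTT
  TTTTTT
Step 2: 4 trees catch fire, 2 burn out
  FTTTTT
  .FTTTT
  ..F.TT
  .F.TTT
  TT.TTT
  TTTTTT
Step 3: 3 trees catch fire, 4 burn out
  .FTTTT
  ..FTTT
  ....TT
  ...TTT
  TF.TTT
  TTTTTT
Step 4: 4 trees catch fire, 3 burn out
  ..FTTT
  ...FTT
  ....TT
  ...TTT
  F..TTT
  TFTTTT

..FTTT
...FTT
....TT
...TTT
F..TTT
TFTTTT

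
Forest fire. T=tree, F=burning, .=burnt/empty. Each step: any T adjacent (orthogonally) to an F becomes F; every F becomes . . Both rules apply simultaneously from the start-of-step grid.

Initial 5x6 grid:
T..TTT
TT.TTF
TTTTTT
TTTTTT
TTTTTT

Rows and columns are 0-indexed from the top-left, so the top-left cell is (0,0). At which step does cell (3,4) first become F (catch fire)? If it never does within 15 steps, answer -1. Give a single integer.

Step 1: cell (3,4)='T' (+3 fires, +1 burnt)
Step 2: cell (3,4)='T' (+4 fires, +3 burnt)
Step 3: cell (3,4)='F' (+4 fires, +4 burnt)
  -> target ignites at step 3
Step 4: cell (3,4)='.' (+3 fires, +4 burnt)
Step 5: cell (3,4)='.' (+3 fires, +3 burnt)
Step 6: cell (3,4)='.' (+4 fires, +3 burnt)
Step 7: cell (3,4)='.' (+3 fires, +4 burnt)
Step 8: cell (3,4)='.' (+2 fires, +3 burnt)
Step 9: cell (3,4)='.' (+0 fires, +2 burnt)
  fire out at step 9

3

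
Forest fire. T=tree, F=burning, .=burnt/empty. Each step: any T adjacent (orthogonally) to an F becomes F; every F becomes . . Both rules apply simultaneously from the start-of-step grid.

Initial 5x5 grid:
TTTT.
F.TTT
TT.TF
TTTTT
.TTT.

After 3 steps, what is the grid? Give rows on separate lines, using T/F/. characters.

Step 1: 5 trees catch fire, 2 burn out
  FTTT.
  ..TTF
  FT.F.
  TTTTF
  .TTT.
Step 2: 5 trees catch fire, 5 burn out
  .FTT.
  ..TF.
  .F...
  FTTF.
  .TTT.
Step 3: 6 trees catch fire, 5 burn out
  ..FF.
  ..F..
  .....
  .FF..
  .TTF.

..FF.
..F..
.....
.FF..
.TTF.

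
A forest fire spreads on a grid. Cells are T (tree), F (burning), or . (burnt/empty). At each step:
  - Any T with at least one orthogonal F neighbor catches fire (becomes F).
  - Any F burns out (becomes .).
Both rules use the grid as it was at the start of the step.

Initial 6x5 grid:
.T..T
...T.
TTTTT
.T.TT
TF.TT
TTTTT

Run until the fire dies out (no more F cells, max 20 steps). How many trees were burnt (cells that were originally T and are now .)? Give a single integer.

Answer: 17

Derivation:
Step 1: +3 fires, +1 burnt (F count now 3)
Step 2: +3 fires, +3 burnt (F count now 3)
Step 3: +3 fires, +3 burnt (F count now 3)
Step 4: +3 fires, +3 burnt (F count now 3)
Step 5: +4 fires, +3 burnt (F count now 4)
Step 6: +1 fires, +4 burnt (F count now 1)
Step 7: +0 fires, +1 burnt (F count now 0)
Fire out after step 7
Initially T: 19, now '.': 28
Total burnt (originally-T cells now '.'): 17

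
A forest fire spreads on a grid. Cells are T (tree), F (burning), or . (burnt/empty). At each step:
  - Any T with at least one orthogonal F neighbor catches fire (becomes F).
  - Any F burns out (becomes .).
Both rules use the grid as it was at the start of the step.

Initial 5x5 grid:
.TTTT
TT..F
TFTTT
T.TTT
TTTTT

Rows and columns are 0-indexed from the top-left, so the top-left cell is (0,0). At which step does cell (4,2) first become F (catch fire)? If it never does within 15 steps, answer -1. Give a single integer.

Step 1: cell (4,2)='T' (+5 fires, +2 burnt)
Step 2: cell (4,2)='T' (+7 fires, +5 burnt)
Step 3: cell (4,2)='F' (+5 fires, +7 burnt)
  -> target ignites at step 3
Step 4: cell (4,2)='.' (+2 fires, +5 burnt)
Step 5: cell (4,2)='.' (+0 fires, +2 burnt)
  fire out at step 5

3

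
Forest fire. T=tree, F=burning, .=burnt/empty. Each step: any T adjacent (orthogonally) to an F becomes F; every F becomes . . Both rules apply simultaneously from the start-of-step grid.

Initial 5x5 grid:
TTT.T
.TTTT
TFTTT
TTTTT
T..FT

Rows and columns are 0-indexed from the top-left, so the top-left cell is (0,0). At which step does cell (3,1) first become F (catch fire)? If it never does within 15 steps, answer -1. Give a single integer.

Step 1: cell (3,1)='F' (+6 fires, +2 burnt)
  -> target ignites at step 1
Step 2: cell (3,1)='.' (+6 fires, +6 burnt)
Step 3: cell (3,1)='.' (+5 fires, +6 burnt)
Step 4: cell (3,1)='.' (+1 fires, +5 burnt)
Step 5: cell (3,1)='.' (+1 fires, +1 burnt)
Step 6: cell (3,1)='.' (+0 fires, +1 burnt)
  fire out at step 6

1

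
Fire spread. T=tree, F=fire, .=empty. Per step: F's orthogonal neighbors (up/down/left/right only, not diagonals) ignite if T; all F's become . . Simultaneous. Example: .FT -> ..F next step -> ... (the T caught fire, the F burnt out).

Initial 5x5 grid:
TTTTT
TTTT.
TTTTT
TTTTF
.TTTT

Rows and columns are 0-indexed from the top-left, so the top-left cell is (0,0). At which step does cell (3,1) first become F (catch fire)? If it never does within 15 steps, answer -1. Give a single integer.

Step 1: cell (3,1)='T' (+3 fires, +1 burnt)
Step 2: cell (3,1)='T' (+3 fires, +3 burnt)
Step 3: cell (3,1)='F' (+4 fires, +3 burnt)
  -> target ignites at step 3
Step 4: cell (3,1)='.' (+5 fires, +4 burnt)
Step 5: cell (3,1)='.' (+4 fires, +5 burnt)
Step 6: cell (3,1)='.' (+2 fires, +4 burnt)
Step 7: cell (3,1)='.' (+1 fires, +2 burnt)
Step 8: cell (3,1)='.' (+0 fires, +1 burnt)
  fire out at step 8

3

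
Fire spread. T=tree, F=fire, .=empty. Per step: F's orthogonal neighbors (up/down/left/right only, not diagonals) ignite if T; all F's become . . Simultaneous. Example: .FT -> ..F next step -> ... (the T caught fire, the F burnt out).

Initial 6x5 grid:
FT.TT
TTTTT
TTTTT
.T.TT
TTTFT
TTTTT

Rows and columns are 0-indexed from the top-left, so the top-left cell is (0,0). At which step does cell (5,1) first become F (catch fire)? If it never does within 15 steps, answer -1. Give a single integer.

Step 1: cell (5,1)='T' (+6 fires, +2 burnt)
Step 2: cell (5,1)='T' (+7 fires, +6 burnt)
Step 3: cell (5,1)='F' (+8 fires, +7 burnt)
  -> target ignites at step 3
Step 4: cell (5,1)='.' (+3 fires, +8 burnt)
Step 5: cell (5,1)='.' (+1 fires, +3 burnt)
Step 6: cell (5,1)='.' (+0 fires, +1 burnt)
  fire out at step 6

3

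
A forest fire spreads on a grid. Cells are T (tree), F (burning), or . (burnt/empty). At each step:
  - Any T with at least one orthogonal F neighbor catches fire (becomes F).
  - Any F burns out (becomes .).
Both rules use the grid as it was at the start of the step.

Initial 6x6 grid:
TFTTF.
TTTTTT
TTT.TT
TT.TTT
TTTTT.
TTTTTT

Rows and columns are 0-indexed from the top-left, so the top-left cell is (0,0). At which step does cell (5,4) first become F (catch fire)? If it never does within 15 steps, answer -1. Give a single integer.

Step 1: cell (5,4)='T' (+5 fires, +2 burnt)
Step 2: cell (5,4)='T' (+6 fires, +5 burnt)
Step 3: cell (5,4)='T' (+5 fires, +6 burnt)
Step 4: cell (5,4)='T' (+5 fires, +5 burnt)
Step 5: cell (5,4)='F' (+5 fires, +5 burnt)
  -> target ignites at step 5
Step 6: cell (5,4)='.' (+4 fires, +5 burnt)
Step 7: cell (5,4)='.' (+0 fires, +4 burnt)
  fire out at step 7

5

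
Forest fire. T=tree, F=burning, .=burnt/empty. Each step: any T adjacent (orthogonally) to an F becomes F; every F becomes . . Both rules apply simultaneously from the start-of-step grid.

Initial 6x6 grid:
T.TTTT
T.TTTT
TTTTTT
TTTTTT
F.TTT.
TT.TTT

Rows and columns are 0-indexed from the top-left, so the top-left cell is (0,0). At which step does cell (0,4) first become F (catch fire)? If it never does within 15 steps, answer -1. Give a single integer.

Step 1: cell (0,4)='T' (+2 fires, +1 burnt)
Step 2: cell (0,4)='T' (+3 fires, +2 burnt)
Step 3: cell (0,4)='T' (+3 fires, +3 burnt)
Step 4: cell (0,4)='T' (+4 fires, +3 burnt)
Step 5: cell (0,4)='T' (+4 fires, +4 burnt)
Step 6: cell (0,4)='T' (+6 fires, +4 burnt)
Step 7: cell (0,4)='T' (+4 fires, +6 burnt)
Step 8: cell (0,4)='F' (+3 fires, +4 burnt)
  -> target ignites at step 8
Step 9: cell (0,4)='.' (+1 fires, +3 burnt)
Step 10: cell (0,4)='.' (+0 fires, +1 burnt)
  fire out at step 10

8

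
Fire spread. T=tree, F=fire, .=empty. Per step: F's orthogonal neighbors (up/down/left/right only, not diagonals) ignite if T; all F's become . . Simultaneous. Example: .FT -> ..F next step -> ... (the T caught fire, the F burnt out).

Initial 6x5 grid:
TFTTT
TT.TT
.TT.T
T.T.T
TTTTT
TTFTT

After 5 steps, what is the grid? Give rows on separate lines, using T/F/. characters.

Step 1: 6 trees catch fire, 2 burn out
  F.FTT
  TF.TT
  .TT.T
  T.T.T
  TTFTT
  TF.FT
Step 2: 8 trees catch fire, 6 burn out
  ...FT
  F..TT
  .FT.T
  T.F.T
  TF.FT
  F...F
Step 3: 5 trees catch fire, 8 burn out
  ....F
  ...FT
  ..F.T
  T...T
  F...F
  .....
Step 4: 3 trees catch fire, 5 burn out
  .....
  ....F
  ....T
  F...F
  .....
  .....
Step 5: 1 trees catch fire, 3 burn out
  .....
  .....
  ....F
  .....
  .....
  .....

.....
.....
....F
.....
.....
.....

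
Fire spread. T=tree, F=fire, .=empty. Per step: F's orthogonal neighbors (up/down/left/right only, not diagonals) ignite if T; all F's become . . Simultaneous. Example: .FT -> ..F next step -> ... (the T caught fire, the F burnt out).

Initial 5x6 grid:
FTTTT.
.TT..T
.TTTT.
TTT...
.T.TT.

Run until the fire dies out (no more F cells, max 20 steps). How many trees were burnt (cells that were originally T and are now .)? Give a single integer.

Step 1: +1 fires, +1 burnt (F count now 1)
Step 2: +2 fires, +1 burnt (F count now 2)
Step 3: +3 fires, +2 burnt (F count now 3)
Step 4: +3 fires, +3 burnt (F count now 3)
Step 5: +4 fires, +3 burnt (F count now 4)
Step 6: +1 fires, +4 burnt (F count now 1)
Step 7: +0 fires, +1 burnt (F count now 0)
Fire out after step 7
Initially T: 17, now '.': 27
Total burnt (originally-T cells now '.'): 14

Answer: 14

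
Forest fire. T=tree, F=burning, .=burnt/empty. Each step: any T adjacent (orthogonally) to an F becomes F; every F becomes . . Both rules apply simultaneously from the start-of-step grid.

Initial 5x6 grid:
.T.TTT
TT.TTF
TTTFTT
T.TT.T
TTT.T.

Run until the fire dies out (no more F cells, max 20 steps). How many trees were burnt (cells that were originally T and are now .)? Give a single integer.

Answer: 20

Derivation:
Step 1: +7 fires, +2 burnt (F count now 7)
Step 2: +5 fires, +7 burnt (F count now 5)
Step 3: +3 fires, +5 burnt (F count now 3)
Step 4: +4 fires, +3 burnt (F count now 4)
Step 5: +1 fires, +4 burnt (F count now 1)
Step 6: +0 fires, +1 burnt (F count now 0)
Fire out after step 6
Initially T: 21, now '.': 29
Total burnt (originally-T cells now '.'): 20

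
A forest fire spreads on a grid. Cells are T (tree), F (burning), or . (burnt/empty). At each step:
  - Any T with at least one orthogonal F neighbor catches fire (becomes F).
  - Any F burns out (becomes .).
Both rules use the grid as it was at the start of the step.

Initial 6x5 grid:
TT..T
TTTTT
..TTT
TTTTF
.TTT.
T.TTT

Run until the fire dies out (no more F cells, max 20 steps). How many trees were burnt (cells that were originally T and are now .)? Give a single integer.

Answer: 21

Derivation:
Step 1: +2 fires, +1 burnt (F count now 2)
Step 2: +4 fires, +2 burnt (F count now 4)
Step 3: +6 fires, +4 burnt (F count now 6)
Step 4: +5 fires, +6 burnt (F count now 5)
Step 5: +1 fires, +5 burnt (F count now 1)
Step 6: +2 fires, +1 burnt (F count now 2)
Step 7: +1 fires, +2 burnt (F count now 1)
Step 8: +0 fires, +1 burnt (F count now 0)
Fire out after step 8
Initially T: 22, now '.': 29
Total burnt (originally-T cells now '.'): 21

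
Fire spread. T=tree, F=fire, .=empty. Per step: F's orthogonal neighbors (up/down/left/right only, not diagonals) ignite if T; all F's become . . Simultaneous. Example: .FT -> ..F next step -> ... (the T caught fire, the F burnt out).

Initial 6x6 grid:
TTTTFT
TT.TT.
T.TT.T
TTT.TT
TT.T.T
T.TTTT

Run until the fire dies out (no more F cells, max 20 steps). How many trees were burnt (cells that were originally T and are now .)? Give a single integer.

Step 1: +3 fires, +1 burnt (F count now 3)
Step 2: +2 fires, +3 burnt (F count now 2)
Step 3: +2 fires, +2 burnt (F count now 2)
Step 4: +3 fires, +2 burnt (F count now 3)
Step 5: +2 fires, +3 burnt (F count now 2)
Step 6: +2 fires, +2 burnt (F count now 2)
Step 7: +2 fires, +2 burnt (F count now 2)
Step 8: +1 fires, +2 burnt (F count now 1)
Step 9: +1 fires, +1 burnt (F count now 1)
Step 10: +0 fires, +1 burnt (F count now 0)
Fire out after step 10
Initially T: 27, now '.': 27
Total burnt (originally-T cells now '.'): 18

Answer: 18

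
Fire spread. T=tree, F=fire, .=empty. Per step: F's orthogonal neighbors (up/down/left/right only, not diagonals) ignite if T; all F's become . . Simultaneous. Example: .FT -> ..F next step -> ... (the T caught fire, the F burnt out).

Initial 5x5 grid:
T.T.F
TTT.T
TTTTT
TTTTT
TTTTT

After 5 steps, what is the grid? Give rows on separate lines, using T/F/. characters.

Step 1: 1 trees catch fire, 1 burn out
  T.T..
  TTT.F
  TTTTT
  TTTTT
  TTTTT
Step 2: 1 trees catch fire, 1 burn out
  T.T..
  TTT..
  TTTTF
  TTTTT
  TTTTT
Step 3: 2 trees catch fire, 1 burn out
  T.T..
  TTT..
  TTTF.
  TTTTF
  TTTTT
Step 4: 3 trees catch fire, 2 burn out
  T.T..
  TTT..
  TTF..
  TTTF.
  TTTTF
Step 5: 4 trees catch fire, 3 burn out
  T.T..
  TTF..
  TF...
  TTF..
  TTTF.

T.T..
TTF..
TF...
TTF..
TTTF.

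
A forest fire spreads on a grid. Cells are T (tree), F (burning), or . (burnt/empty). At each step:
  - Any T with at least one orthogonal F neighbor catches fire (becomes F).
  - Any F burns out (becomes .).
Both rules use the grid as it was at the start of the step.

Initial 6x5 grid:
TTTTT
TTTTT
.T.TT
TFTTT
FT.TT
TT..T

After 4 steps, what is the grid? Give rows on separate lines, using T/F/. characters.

Step 1: 5 trees catch fire, 2 burn out
  TTTTT
  TTTTT
  .F.TT
  F.FTT
  .F.TT
  FT..T
Step 2: 3 trees catch fire, 5 burn out
  TTTTT
  TFTTT
  ...TT
  ...FT
  ...TT
  .F..T
Step 3: 6 trees catch fire, 3 burn out
  TFTTT
  F.FTT
  ...FT
  ....F
  ...FT
  ....T
Step 4: 5 trees catch fire, 6 burn out
  F.FTT
  ...FT
  ....F
  .....
  ....F
  ....T

F.FTT
...FT
....F
.....
....F
....T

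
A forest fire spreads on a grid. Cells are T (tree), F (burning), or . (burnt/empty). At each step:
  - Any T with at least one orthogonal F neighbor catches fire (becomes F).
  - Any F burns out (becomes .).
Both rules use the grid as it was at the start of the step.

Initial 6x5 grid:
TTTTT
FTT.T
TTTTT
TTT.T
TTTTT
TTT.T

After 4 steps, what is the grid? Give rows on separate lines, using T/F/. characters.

Step 1: 3 trees catch fire, 1 burn out
  FTTTT
  .FT.T
  FTTTT
  TTT.T
  TTTTT
  TTT.T
Step 2: 4 trees catch fire, 3 burn out
  .FTTT
  ..F.T
  .FTTT
  FTT.T
  TTTTT
  TTT.T
Step 3: 4 trees catch fire, 4 burn out
  ..FTT
  ....T
  ..FTT
  .FT.T
  FTTTT
  TTT.T
Step 4: 5 trees catch fire, 4 burn out
  ...FT
  ....T
  ...FT
  ..F.T
  .FTTT
  FTT.T

...FT
....T
...FT
..F.T
.FTTT
FTT.T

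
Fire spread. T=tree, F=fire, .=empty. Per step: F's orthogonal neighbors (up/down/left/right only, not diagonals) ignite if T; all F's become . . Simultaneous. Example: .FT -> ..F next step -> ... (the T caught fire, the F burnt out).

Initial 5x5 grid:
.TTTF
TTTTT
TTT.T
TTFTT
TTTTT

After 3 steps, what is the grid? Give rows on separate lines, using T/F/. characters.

Step 1: 6 trees catch fire, 2 burn out
  .TTF.
  TTTTF
  TTF.T
  TF.FT
  TTFTT
Step 2: 9 trees catch fire, 6 burn out
  .TF..
  TTFF.
  TF..F
  F...F
  TF.FT
Step 3: 5 trees catch fire, 9 burn out
  .F...
  TF...
  F....
  .....
  F...F

.F...
TF...
F....
.....
F...F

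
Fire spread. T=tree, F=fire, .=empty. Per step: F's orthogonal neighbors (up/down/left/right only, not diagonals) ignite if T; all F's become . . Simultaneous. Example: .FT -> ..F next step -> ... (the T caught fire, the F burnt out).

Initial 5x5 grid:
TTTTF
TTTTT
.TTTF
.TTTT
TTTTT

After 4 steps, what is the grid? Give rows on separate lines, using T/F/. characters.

Step 1: 4 trees catch fire, 2 burn out
  TTTF.
  TTTTF
  .TTF.
  .TTTF
  TTTTT
Step 2: 5 trees catch fire, 4 burn out
  TTF..
  TTTF.
  .TF..
  .TTF.
  TTTTF
Step 3: 5 trees catch fire, 5 burn out
  TF...
  TTF..
  .F...
  .TF..
  TTTF.
Step 4: 4 trees catch fire, 5 burn out
  F....
  TF...
  .....
  .F...
  TTF..

F....
TF...
.....
.F...
TTF..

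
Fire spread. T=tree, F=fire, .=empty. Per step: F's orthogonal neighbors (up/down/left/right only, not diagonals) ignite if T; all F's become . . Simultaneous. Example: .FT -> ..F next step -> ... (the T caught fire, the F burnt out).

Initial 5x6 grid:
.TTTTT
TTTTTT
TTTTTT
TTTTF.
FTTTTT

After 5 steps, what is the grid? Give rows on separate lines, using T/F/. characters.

Step 1: 5 trees catch fire, 2 burn out
  .TTTTT
  TTTTTT
  TTTTFT
  FTTF..
  .FTTFT
Step 2: 9 trees catch fire, 5 burn out
  .TTTTT
  TTTTFT
  FTTF.F
  .FF...
  ..FF.F
Step 3: 6 trees catch fire, 9 burn out
  .TTTFT
  FTTF.F
  .FF...
  ......
  ......
Step 4: 4 trees catch fire, 6 burn out
  .TTF.F
  .FF...
  ......
  ......
  ......
Step 5: 2 trees catch fire, 4 burn out
  .FF...
  ......
  ......
  ......
  ......

.FF...
......
......
......
......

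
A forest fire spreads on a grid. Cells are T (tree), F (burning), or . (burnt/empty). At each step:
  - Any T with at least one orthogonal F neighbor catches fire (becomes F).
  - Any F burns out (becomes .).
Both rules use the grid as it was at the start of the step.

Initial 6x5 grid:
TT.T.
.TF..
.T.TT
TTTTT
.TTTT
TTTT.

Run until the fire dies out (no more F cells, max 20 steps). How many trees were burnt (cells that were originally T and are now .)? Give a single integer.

Answer: 19

Derivation:
Step 1: +1 fires, +1 burnt (F count now 1)
Step 2: +2 fires, +1 burnt (F count now 2)
Step 3: +2 fires, +2 burnt (F count now 2)
Step 4: +3 fires, +2 burnt (F count now 3)
Step 5: +3 fires, +3 burnt (F count now 3)
Step 6: +5 fires, +3 burnt (F count now 5)
Step 7: +3 fires, +5 burnt (F count now 3)
Step 8: +0 fires, +3 burnt (F count now 0)
Fire out after step 8
Initially T: 20, now '.': 29
Total burnt (originally-T cells now '.'): 19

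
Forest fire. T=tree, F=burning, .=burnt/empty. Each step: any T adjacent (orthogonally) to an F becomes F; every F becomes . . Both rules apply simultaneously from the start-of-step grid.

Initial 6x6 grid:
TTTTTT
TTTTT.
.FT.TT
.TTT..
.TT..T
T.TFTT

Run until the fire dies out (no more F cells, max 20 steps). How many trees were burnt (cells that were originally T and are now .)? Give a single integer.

Step 1: +5 fires, +2 burnt (F count now 5)
Step 2: +7 fires, +5 burnt (F count now 7)
Step 3: +5 fires, +7 burnt (F count now 5)
Step 4: +2 fires, +5 burnt (F count now 2)
Step 5: +2 fires, +2 burnt (F count now 2)
Step 6: +2 fires, +2 burnt (F count now 2)
Step 7: +0 fires, +2 burnt (F count now 0)
Fire out after step 7
Initially T: 24, now '.': 35
Total burnt (originally-T cells now '.'): 23

Answer: 23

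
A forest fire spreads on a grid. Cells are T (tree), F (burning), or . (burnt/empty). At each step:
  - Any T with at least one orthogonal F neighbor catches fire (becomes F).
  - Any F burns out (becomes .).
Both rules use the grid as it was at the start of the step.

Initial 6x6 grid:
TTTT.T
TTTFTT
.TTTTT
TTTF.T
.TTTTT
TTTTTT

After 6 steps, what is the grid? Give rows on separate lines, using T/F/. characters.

Step 1: 6 trees catch fire, 2 burn out
  TTTF.T
  TTF.FT
  .TTFTT
  TTF..T
  .TTFTT
  TTTTTT
Step 2: 9 trees catch fire, 6 burn out
  TTF..T
  TF...F
  .TF.FT
  TF...T
  .TF.FT
  TTTFTT
Step 3: 10 trees catch fire, 9 burn out
  TF...F
  F.....
  .F...F
  F....T
  .F...F
  TTF.FT
Step 4: 4 trees catch fire, 10 burn out
  F.....
  ......
  ......
  .....F
  ......
  TF...F
Step 5: 1 trees catch fire, 4 burn out
  ......
  ......
  ......
  ......
  ......
  F.....
Step 6: 0 trees catch fire, 1 burn out
  ......
  ......
  ......
  ......
  ......
  ......

......
......
......
......
......
......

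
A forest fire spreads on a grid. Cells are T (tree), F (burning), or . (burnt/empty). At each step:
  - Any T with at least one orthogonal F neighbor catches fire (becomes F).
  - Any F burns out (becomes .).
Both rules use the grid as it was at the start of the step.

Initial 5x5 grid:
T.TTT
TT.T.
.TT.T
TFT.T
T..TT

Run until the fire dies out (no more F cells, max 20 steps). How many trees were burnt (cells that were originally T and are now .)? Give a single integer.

Answer: 8

Derivation:
Step 1: +3 fires, +1 burnt (F count now 3)
Step 2: +3 fires, +3 burnt (F count now 3)
Step 3: +1 fires, +3 burnt (F count now 1)
Step 4: +1 fires, +1 burnt (F count now 1)
Step 5: +0 fires, +1 burnt (F count now 0)
Fire out after step 5
Initially T: 16, now '.': 17
Total burnt (originally-T cells now '.'): 8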